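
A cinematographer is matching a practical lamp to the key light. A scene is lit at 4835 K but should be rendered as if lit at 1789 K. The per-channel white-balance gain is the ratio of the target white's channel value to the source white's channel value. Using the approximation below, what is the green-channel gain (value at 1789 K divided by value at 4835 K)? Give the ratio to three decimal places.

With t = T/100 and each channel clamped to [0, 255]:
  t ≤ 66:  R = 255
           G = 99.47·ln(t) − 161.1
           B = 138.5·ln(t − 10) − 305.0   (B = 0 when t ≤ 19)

At 4835 K (t = 48.35):
  G = 99.47·ln 48.35 − 161.1 = 99.47·3.8785 − 161.1 = 224.691.
At 1789 K (t = 17.89):
  G = 99.47·ln 17.89 − 161.1 = 99.47·2.8842 − 161.1 = 125.796.
Gain = 125.796 / 224.691 = 0.5599 → 0.560.

0.560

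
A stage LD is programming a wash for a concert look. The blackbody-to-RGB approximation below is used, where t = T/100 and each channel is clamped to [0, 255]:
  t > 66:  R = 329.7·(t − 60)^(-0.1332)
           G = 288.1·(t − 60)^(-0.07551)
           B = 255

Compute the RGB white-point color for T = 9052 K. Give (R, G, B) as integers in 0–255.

t = 9052/100 = 90.52; the t > 66 branch applies.
R = 329.7·(90.52 − 60)^(-0.1332) = 329.7·30.52^(-0.1332) = 329.7·0.63424 = 209.109.
G = 288.1·(90.52 − 60)^(-0.07551) = 288.1·30.52^(-0.07551) = 288.1·0.77250 = 222.558.
B = 255 by definition for t > 66.
Rounded: (209, 223, 255).

(209, 223, 255)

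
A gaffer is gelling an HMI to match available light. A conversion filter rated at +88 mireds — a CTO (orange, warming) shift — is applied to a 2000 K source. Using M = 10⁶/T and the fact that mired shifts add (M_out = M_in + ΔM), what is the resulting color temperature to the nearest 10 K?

M_in = 10⁶/2000 = 500.00 mireds.
M_out = 500.00 + (+88) = 588.00 mireds.
T_out = 10⁶/588.00 = 1700.7 K → 1700 K.

1700 K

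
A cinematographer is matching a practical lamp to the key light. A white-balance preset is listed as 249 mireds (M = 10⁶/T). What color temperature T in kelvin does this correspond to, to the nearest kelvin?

T = 10⁶ / 249 = 4016.06 K → 4016 K.

4016 K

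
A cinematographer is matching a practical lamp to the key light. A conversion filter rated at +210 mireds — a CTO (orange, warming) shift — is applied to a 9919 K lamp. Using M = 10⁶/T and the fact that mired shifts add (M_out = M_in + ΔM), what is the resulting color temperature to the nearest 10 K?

3220 K

M_in = 10⁶/9919 = 100.82 mireds.
M_out = 100.82 + (+210) = 310.82 mireds.
T_out = 10⁶/310.82 = 3217.3 K → 3220 K.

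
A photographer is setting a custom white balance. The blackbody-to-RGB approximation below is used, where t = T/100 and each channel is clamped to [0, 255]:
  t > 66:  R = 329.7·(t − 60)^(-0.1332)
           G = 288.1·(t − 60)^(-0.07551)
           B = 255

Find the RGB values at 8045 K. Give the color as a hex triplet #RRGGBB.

#DDE5FF

t = 8045/100 = 80.45; the t > 66 branch applies.
R = 329.7·(80.45 − 60)^(-0.1332) = 329.7·20.45^(-0.1332) = 329.7·0.66898 = 220.564.
G = 288.1·(80.45 − 60)^(-0.07551) = 288.1·20.45^(-0.07551) = 288.1·0.79621 = 229.389.
B = 255 by definition for t > 66.
Rounded: (221, 229, 255).
In hex: #DDE5FF.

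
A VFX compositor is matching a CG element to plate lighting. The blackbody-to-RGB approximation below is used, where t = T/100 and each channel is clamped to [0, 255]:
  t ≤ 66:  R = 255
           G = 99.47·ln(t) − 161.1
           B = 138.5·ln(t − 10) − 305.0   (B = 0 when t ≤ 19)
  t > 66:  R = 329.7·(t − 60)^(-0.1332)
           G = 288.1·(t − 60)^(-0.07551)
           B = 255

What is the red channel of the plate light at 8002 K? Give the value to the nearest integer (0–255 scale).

221

t = 8002/100 = 80.02; the t > 66 branch applies.
R = 329.7·(80.02 − 60)^(-0.1332) = 329.7·20.02^(-0.1332) = 329.7·0.67088 = 221.189.
Rounded: 221.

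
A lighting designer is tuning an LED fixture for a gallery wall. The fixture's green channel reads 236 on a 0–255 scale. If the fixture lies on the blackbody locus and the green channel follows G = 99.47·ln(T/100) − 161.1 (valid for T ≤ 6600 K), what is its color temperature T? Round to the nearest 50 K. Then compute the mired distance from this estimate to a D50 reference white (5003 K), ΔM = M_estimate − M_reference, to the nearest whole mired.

-15 mireds

ln t = (236 + 161.1) / 99.47 = 3.9922.
t = e^3.9922 = 54.172.
T = 100·t = 5417 K → 5400 K to the nearest 50 K.
M_estimate = 10⁶/5400 = 185.19; M_reference = 10⁶/5003 = 199.88.
ΔM = 185.19 − 199.88 = -14.69 → -15 mireds.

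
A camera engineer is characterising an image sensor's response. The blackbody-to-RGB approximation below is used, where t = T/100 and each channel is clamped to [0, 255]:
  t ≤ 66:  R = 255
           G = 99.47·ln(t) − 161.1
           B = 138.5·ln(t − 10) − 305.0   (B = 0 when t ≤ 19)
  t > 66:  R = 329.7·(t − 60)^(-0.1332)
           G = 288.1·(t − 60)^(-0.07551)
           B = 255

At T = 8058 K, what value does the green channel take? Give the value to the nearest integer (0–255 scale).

229

t = 8058/100 = 80.58; the t > 66 branch applies.
G = 288.1·(80.58 − 60)^(-0.07551) = 288.1·20.58^(-0.07551) = 288.1·0.79583 = 229.279.
Rounded: 229.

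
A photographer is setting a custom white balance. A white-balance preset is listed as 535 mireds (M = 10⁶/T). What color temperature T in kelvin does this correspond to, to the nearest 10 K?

1870 K

T = 10⁶ / 535 = 1869.16 K → 1870 K.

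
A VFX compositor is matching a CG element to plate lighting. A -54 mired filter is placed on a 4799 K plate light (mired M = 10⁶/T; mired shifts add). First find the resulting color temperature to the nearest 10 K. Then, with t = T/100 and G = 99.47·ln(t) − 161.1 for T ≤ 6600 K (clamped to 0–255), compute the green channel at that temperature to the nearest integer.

254

M_in = 10⁶/4799 = 208.38; M_out = 208.38 + (-54) = 154.38.
T_out = 10⁶/154.38 = 6477.7 K → 6480 K; t = 64.8.
G = 99.47·ln 64.8 − 161.1 = 99.47·4.1713 − 161.1 = 253.820.
Rounded: 254.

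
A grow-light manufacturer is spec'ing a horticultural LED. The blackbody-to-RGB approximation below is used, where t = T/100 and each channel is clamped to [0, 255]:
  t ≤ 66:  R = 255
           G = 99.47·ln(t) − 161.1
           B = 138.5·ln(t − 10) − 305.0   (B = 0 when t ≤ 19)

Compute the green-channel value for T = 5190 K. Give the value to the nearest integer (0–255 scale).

t = 5190/100 = 51.9; the t ≤ 66 branch applies.
G = 99.47·ln 51.9 − 161.1 = 99.47·3.9493 − 161.1 = 231.739.
Rounded: 232.

232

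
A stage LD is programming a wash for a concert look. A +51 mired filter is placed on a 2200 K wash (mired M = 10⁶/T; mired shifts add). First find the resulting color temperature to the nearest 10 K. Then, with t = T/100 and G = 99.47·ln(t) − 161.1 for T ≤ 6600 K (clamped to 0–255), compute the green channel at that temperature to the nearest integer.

136

M_in = 10⁶/2200 = 454.55; M_out = 454.55 + (+51) = 505.55.
T_out = 10⁶/505.55 = 1978.1 K → 1980 K; t = 19.8.
G = 99.47·ln 19.8 − 161.1 = 99.47·2.9857 − 161.1 = 135.886.
Rounded: 136.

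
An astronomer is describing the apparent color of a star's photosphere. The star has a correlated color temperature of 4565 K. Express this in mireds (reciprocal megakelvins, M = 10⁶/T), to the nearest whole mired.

M = 10⁶ / 4565 = 219.058 → 219 mireds.

219 mireds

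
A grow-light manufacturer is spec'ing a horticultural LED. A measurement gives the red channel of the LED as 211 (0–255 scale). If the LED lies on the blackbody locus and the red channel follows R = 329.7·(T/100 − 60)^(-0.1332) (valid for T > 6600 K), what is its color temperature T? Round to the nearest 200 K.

(t − 60)^(-0.1332) = 211/329.7 = 0.63998.
t − 60 = 0.63998^(1/-0.1332) = 0.63998^(-7.508) = 28.525, so t = 88.525.
T = 100·t = 8853 K → 8800 K to the nearest 200 K.

8800 K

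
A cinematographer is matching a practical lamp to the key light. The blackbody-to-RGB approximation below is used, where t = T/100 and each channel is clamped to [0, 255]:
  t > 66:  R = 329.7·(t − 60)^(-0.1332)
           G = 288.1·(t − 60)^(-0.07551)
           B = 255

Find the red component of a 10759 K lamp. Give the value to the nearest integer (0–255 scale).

t = 10759/100 = 107.59; the t > 66 branch applies.
R = 329.7·(107.59 − 60)^(-0.1332) = 329.7·47.59^(-0.1332) = 329.7·0.59780 = 197.094.
Rounded: 197.

197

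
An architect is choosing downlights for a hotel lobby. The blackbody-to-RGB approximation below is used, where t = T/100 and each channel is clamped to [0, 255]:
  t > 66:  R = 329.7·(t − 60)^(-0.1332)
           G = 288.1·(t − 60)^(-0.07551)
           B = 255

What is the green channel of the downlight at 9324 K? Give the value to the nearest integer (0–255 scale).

221

t = 9324/100 = 93.24; the t > 66 branch applies.
G = 288.1·(93.24 − 60)^(-0.07551) = 288.1·33.24^(-0.07551) = 288.1·0.76754 = 221.127.
Rounded: 221.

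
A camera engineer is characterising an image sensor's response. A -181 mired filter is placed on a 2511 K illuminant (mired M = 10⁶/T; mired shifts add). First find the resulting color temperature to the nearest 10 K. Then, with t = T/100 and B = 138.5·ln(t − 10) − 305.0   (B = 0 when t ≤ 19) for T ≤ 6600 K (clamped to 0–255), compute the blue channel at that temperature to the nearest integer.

191

M_in = 10⁶/2511 = 398.25; M_out = 398.25 + (-181) = 217.25.
T_out = 10⁶/217.25 = 4603.0 K → 4600 K; t = 46.
B = 138.5·ln(46 − 10) − 305.0 = 138.5·ln 36 − 305.0 = 138.5·3.5835 − 305.0 = 191.317.
Rounded: 191.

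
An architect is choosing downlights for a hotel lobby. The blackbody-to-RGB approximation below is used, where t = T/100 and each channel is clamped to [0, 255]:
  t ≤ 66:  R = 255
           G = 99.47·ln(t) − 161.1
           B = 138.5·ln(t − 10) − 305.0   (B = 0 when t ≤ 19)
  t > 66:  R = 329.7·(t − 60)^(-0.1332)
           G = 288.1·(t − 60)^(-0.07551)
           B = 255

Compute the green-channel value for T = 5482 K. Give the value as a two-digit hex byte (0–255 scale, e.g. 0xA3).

t = 5482/100 = 54.82; the t ≤ 66 branch applies.
G = 99.47·ln 54.82 − 161.1 = 99.47·4.0041 − 161.1 = 237.183.
Rounded: 237; in hex, 0xED.

0xED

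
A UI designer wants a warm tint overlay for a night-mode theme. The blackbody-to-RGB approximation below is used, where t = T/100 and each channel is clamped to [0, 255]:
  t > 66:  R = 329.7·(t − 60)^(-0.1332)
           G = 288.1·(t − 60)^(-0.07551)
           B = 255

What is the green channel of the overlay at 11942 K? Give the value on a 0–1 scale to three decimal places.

0.830

t = 11942/100 = 119.42; the t > 66 branch applies.
G = 288.1·(119.42 − 60)^(-0.07551) = 288.1·59.42^(-0.07551) = 288.1·0.73460 = 211.638.
On a 0–1 scale: 211.638/255 = 0.8300 → 0.830.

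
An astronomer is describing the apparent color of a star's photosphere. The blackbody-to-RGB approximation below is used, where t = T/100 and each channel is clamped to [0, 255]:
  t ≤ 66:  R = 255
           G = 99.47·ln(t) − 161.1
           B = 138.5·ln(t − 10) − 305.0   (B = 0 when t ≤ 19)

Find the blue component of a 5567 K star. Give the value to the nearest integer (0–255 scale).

224

t = 5567/100 = 55.67; the t ≤ 66 branch applies.
B = 138.5·ln(55.67 − 10) − 305.0 = 138.5·ln 45.67 − 305.0 = 138.5·3.8214 − 305.0 = 224.270.
Rounded: 224.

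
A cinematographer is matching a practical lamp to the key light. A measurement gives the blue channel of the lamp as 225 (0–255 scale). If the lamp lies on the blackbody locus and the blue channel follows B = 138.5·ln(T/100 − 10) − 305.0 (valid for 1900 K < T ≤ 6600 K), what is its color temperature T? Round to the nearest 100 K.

ln(t − 10) = (225 + 305.0) / 138.5 = 3.8267.
t − 10 = e^3.8267 = 45.911, so t = 55.911.
T = 100·t = 5591 K → 5600 K to the nearest 100 K.

5600 K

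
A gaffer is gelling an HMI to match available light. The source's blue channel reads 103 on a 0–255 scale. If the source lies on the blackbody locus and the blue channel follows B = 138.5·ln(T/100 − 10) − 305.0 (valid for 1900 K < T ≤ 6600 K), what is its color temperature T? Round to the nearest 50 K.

2900 K

ln(t − 10) = (103 + 305.0) / 138.5 = 2.9458.
t − 10 = e^2.9458 = 19.027, so t = 29.027.
T = 100·t = 2903 K → 2900 K to the nearest 50 K.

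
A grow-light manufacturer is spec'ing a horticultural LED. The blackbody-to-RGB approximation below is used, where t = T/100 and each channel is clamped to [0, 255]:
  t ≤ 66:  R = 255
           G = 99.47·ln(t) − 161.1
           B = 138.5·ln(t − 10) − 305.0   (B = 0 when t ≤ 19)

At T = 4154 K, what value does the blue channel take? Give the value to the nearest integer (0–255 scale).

173

t = 4154/100 = 41.54; the t ≤ 66 branch applies.
B = 138.5·ln(41.54 − 10) − 305.0 = 138.5·ln 31.54 − 305.0 = 138.5·3.4513 − 305.0 = 172.999.
Rounded: 173.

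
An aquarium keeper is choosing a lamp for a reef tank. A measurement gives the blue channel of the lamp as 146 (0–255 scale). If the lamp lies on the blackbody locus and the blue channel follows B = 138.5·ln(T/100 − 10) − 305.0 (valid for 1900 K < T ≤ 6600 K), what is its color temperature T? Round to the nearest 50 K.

3600 K

ln(t − 10) = (146 + 305.0) / 138.5 = 3.2563.
t − 10 = e^3.2563 = 25.954, so t = 35.954.
T = 100·t = 3595 K → 3600 K to the nearest 50 K.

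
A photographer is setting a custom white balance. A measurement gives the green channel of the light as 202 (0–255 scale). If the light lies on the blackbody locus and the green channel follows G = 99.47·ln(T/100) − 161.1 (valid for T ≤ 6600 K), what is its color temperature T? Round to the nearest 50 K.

ln t = (202 + 161.1) / 99.47 = 3.6503.
t = e^3.6503 = 38.488.
T = 100·t = 3849 K → 3850 K to the nearest 50 K.

3850 K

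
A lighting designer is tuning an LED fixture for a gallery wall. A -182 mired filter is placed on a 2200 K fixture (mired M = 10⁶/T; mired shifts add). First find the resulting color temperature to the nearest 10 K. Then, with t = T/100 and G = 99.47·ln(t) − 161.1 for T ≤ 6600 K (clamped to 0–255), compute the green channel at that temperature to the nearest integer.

197

M_in = 10⁶/2200 = 454.55; M_out = 454.55 + (-182) = 272.55.
T_out = 10⁶/272.55 = 3669.1 K → 3670 K; t = 36.7.
G = 99.47·ln 36.7 − 161.1 = 99.47·3.6028 − 161.1 = 197.268.
Rounded: 197.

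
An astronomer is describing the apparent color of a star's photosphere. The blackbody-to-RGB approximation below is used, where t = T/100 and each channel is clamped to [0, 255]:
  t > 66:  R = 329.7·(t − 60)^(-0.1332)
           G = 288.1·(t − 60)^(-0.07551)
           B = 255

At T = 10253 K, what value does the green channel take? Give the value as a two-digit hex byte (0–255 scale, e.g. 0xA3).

0xD9

t = 10253/100 = 102.53; the t > 66 branch applies.
G = 288.1·(102.53 − 60)^(-0.07551) = 288.1·42.53^(-0.07551) = 288.1·0.75339 = 217.050.
Rounded: 217; in hex, 0xD9.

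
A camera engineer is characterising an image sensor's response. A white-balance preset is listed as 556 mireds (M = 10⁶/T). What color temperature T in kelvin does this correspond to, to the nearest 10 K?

1800 K

T = 10⁶ / 556 = 1798.56 K → 1800 K.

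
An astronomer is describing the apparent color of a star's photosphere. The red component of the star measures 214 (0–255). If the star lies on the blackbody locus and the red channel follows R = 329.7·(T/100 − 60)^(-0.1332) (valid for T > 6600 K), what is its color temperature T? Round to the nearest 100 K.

8600 K

(t − 60)^(-0.1332) = 214/329.7 = 0.64907.
t − 60 = 0.64907^(1/-0.1332) = 0.64907^(-7.508) = 25.657, so t = 85.657.
T = 100·t = 8566 K → 8600 K to the nearest 100 K.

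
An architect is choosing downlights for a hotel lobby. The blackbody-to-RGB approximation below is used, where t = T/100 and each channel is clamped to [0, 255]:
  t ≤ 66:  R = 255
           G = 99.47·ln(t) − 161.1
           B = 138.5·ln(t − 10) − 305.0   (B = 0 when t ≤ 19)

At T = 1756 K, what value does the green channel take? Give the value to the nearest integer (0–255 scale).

124

t = 1756/100 = 17.56; the t ≤ 66 branch applies.
G = 99.47·ln 17.56 − 161.1 = 99.47·2.8656 − 161.1 = 123.944.
Rounded: 124.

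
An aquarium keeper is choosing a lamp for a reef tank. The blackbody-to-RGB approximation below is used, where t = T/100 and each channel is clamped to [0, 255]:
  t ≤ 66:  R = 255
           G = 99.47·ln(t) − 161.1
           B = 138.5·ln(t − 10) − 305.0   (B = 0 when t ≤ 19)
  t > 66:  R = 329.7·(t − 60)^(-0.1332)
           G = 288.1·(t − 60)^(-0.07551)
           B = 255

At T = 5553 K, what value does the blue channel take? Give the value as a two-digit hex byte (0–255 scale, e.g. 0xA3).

0xE0

t = 5553/100 = 55.53; the t ≤ 66 branch applies.
B = 138.5·ln(55.53 − 10) − 305.0 = 138.5·ln 45.53 − 305.0 = 138.5·3.8184 − 305.0 = 223.844.
Rounded: 224; in hex, 0xE0.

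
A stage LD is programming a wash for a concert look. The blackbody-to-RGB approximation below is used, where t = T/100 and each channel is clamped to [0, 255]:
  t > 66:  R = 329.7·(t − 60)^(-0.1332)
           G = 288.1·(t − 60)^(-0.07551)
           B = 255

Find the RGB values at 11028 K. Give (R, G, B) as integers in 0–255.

(196, 214, 255)

t = 11028/100 = 110.28; the t > 66 branch applies.
R = 329.7·(110.28 − 60)^(-0.1332) = 329.7·50.28^(-0.1332) = 329.7·0.59344 = 195.656.
G = 288.1·(110.28 − 60)^(-0.07551) = 288.1·50.28^(-0.07551) = 288.1·0.74392 = 214.324.
B = 255 by definition for t > 66.
Rounded: (196, 214, 255).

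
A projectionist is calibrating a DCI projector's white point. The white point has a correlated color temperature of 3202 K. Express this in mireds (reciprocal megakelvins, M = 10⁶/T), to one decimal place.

312.3 mireds

M = 10⁶ / 3202 = 312.305 → 312.3 mireds.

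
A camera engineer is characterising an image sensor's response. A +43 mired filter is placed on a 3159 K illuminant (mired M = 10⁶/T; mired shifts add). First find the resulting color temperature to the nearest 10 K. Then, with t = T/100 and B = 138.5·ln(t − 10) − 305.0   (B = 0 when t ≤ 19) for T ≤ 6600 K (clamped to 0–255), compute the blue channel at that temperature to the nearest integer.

M_in = 10⁶/3159 = 316.56; M_out = 316.56 + (+43) = 359.56.
T_out = 10⁶/359.56 = 2781.2 K → 2780 K; t = 27.8.
B = 138.5·ln(27.8 − 10) − 305.0 = 138.5·ln 17.8 − 305.0 = 138.5·2.8792 − 305.0 = 93.769.
Rounded: 94.

94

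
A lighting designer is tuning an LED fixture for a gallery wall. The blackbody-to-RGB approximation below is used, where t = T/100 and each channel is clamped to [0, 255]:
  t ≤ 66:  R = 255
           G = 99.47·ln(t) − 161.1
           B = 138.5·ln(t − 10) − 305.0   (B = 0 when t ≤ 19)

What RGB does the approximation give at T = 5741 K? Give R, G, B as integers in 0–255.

R=255, G=242, B=229

t = 5741/100 = 57.41; the t ≤ 66 branch applies.
R = 255 by definition for t ≤ 66.
G = 99.47·ln 57.41 − 161.1 = 99.47·4.0502 − 161.1 = 241.775.
B = 138.5·ln(57.41 − 10) − 305.0 = 138.5·ln 47.41 − 305.0 = 138.5·3.8588 − 305.0 = 229.448.
Rounded: (255, 242, 229).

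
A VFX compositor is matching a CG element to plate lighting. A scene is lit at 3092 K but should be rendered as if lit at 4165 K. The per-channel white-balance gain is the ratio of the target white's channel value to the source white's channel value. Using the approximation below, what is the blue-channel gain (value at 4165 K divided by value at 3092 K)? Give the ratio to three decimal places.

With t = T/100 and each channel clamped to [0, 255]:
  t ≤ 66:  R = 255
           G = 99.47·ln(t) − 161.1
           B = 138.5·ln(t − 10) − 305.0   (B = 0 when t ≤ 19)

At 3092 K (t = 30.92):
  B = 138.5·ln(30.92 − 10) − 305.0 = 138.5·ln 20.92 − 305.0 = 138.5·3.0407 − 305.0 = 116.138.
At 4165 K (t = 41.65):
  B = 138.5·ln(41.65 − 10) − 305.0 = 138.5·ln 31.65 − 305.0 = 138.5·3.4547 − 305.0 = 173.481.
Gain = 173.481 / 116.138 = 1.4938 → 1.494.

1.494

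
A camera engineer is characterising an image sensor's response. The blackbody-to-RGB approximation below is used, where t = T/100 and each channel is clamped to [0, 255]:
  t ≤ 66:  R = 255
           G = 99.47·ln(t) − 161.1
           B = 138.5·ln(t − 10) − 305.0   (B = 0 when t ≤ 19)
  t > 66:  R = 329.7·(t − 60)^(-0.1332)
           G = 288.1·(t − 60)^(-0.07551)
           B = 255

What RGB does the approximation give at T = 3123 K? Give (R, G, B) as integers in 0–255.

(255, 181, 118)

t = 3123/100 = 31.23; the t ≤ 66 branch applies.
R = 255 by definition for t ≤ 66.
G = 99.47·ln 31.23 − 161.1 = 99.47·3.4414 − 161.1 = 181.214.
B = 138.5·ln(31.23 − 10) − 305.0 = 138.5·ln 21.23 − 305.0 = 138.5·3.0554 − 305.0 = 118.175.
Rounded: (255, 181, 118).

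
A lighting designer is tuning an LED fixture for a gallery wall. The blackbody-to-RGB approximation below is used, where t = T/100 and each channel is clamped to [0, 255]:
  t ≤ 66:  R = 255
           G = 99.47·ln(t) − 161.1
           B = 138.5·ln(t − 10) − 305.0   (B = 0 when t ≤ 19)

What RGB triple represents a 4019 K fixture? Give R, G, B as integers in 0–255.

R=255, G=206, B=167

t = 4019/100 = 40.19; the t ≤ 66 branch applies.
R = 255 by definition for t ≤ 66.
G = 99.47·ln 40.19 − 161.1 = 99.47·3.6936 − 161.1 = 206.304.
B = 138.5·ln(40.19 − 10) − 305.0 = 138.5·ln 30.19 − 305.0 = 138.5·3.4075 − 305.0 = 166.940.
Rounded: (255, 206, 167).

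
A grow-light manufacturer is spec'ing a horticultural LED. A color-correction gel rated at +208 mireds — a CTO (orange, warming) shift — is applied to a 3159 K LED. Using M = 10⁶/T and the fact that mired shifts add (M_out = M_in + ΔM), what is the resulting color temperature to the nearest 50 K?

M_in = 10⁶/3159 = 316.56 mireds.
M_out = 316.56 + (+208) = 524.56 mireds.
T_out = 10⁶/524.56 = 1906.4 K → 1900 K.

1900 K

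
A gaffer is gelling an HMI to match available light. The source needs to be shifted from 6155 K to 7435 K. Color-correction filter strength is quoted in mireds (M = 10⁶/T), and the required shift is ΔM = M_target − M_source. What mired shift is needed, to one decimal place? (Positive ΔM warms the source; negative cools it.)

-28.0 mireds

M_source = 10⁶/6155 = 162.470; M_target = 10⁶/7435 = 134.499.
ΔM = 134.499 − 162.470 = -27.971 → -28.0 mireds, a cooling shift.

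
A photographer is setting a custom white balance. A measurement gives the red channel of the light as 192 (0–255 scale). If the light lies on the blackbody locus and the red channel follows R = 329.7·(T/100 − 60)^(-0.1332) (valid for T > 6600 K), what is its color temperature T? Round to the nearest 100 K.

(t − 60)^(-0.1332) = 192/329.7 = 0.58235.
t − 60 = 0.58235^(1/-0.1332) = 0.58235^(-7.508) = 57.929, so t = 117.929.
T = 100·t = 11793 K → 11800 K to the nearest 100 K.

11800 K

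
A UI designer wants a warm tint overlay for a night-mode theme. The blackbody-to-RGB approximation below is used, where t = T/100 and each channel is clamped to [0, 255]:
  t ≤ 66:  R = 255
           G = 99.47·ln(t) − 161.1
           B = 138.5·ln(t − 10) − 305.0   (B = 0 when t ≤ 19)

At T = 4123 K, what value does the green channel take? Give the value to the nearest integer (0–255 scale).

209

t = 4123/100 = 41.23; the t ≤ 66 branch applies.
G = 99.47·ln 41.23 − 161.1 = 99.47·3.7192 − 161.1 = 208.845.
Rounded: 209.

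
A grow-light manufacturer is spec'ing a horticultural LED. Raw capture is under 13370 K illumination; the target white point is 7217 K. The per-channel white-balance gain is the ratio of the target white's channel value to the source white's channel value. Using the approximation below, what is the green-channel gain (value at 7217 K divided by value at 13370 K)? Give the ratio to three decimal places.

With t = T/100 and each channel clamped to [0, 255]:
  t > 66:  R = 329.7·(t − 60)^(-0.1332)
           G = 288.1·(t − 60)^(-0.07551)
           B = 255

1.146

At 13370 K (t = 133.7):
  G = 288.1·(133.7 − 60)^(-0.07551) = 288.1·73.7^(-0.07551) = 288.1·0.72275 = 208.224.
At 7217 K (t = 72.17):
  G = 288.1·(72.17 − 60)^(-0.07551) = 288.1·12.17^(-0.07551) = 288.1·0.82804 = 238.557.
Gain = 238.557 / 208.224 = 1.1457 → 1.146.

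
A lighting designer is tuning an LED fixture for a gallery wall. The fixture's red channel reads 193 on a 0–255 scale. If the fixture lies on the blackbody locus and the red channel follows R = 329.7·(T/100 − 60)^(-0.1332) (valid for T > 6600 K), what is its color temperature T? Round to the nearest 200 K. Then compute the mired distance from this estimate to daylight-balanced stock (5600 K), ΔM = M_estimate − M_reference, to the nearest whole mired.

-92 mireds

(t − 60)^(-0.1332) = 193/329.7 = 0.58538.
t − 60 = 0.58538^(1/-0.1332) = 0.58538^(-7.508) = 55.713, so t = 115.713.
T = 100·t = 11571 K → 11600 K to the nearest 200 K.
M_estimate = 10⁶/11600 = 86.21; M_reference = 10⁶/5600 = 178.57.
ΔM = 86.21 − 178.57 = -92.36 → -92 mireds.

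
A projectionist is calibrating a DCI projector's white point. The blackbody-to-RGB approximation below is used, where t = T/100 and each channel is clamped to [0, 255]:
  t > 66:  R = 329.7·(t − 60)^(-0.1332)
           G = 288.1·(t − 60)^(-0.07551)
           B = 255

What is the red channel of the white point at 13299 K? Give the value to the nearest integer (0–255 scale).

186

t = 13299/100 = 132.99; the t > 66 branch applies.
R = 329.7·(132.99 − 60)^(-0.1332) = 329.7·72.99^(-0.1332) = 329.7·0.56469 = 186.180.
Rounded: 186.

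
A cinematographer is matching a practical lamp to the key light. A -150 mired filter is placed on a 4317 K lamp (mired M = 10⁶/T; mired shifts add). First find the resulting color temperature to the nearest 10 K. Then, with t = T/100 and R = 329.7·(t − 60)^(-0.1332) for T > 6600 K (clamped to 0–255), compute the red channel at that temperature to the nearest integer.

M_in = 10⁶/4317 = 231.64; M_out = 231.64 + (-150) = 81.64.
T_out = 10⁶/81.64 = 12248.5 K → 12250 K; t = 122.5.
R = 329.7·(122.5 − 60)^(-0.1332) = 329.7·62.5^(-0.1332) = 329.7·0.57649 = 190.067.
Rounded: 190.

190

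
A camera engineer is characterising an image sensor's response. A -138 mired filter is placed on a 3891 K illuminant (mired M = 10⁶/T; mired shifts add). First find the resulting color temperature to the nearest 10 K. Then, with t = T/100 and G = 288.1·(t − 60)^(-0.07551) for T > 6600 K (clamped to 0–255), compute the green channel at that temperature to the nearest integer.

M_in = 10⁶/3891 = 257.00; M_out = 257.00 + (-138) = 119.00.
T_out = 10⁶/119.00 = 8403.1 K → 8400 K; t = 84.
G = 288.1·(84 − 60)^(-0.07551) = 288.1·24^(-0.07551) = 288.1·0.78665 = 226.633.
Rounded: 227.

227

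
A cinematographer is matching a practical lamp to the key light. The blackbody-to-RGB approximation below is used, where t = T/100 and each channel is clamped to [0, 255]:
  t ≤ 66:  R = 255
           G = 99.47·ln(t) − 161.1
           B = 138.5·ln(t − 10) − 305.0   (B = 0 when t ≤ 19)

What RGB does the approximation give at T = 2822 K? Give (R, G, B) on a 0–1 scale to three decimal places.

(1.000, 0.671, 0.380)

t = 2822/100 = 28.22; the t ≤ 66 branch applies.
R = 255 by definition for t ≤ 66.
G = 99.47·ln 28.22 − 161.1 = 99.47·3.3400 − 161.1 = 171.133.
B = 138.5·ln(28.22 − 10) − 305.0 = 138.5·ln 18.22 − 305.0 = 138.5·2.9025 − 305.0 = 96.999.
Dividing each by 255: (1.0000, 0.6711, 0.3804) → (1.000, 0.671, 0.380).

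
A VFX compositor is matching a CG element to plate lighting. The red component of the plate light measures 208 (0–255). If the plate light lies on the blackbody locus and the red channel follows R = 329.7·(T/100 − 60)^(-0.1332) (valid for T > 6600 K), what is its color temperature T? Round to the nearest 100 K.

9200 K

(t − 60)^(-0.1332) = 208/329.7 = 0.63088.
t − 60 = 0.63088^(1/-0.1332) = 0.63088^(-7.508) = 31.763, so t = 91.763.
T = 100·t = 9176 K → 9200 K to the nearest 100 K.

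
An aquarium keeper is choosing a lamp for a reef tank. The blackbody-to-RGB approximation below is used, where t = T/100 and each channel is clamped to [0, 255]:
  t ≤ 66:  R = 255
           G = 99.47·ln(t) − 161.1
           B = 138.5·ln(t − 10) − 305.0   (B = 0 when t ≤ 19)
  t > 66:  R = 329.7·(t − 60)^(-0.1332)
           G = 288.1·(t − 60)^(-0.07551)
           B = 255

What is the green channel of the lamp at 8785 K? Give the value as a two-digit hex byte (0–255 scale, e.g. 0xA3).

0xE0

t = 8785/100 = 87.85; the t > 66 branch applies.
G = 288.1·(87.85 − 60)^(-0.07551) = 288.1·27.85^(-0.07551) = 288.1·0.77786 = 224.101.
Rounded: 224; in hex, 0xE0.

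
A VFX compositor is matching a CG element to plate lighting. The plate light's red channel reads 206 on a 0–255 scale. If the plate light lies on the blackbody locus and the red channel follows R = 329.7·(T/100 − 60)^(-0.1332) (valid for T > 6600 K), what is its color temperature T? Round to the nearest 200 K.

9400 K

(t − 60)^(-0.1332) = 206/329.7 = 0.62481.
t − 60 = 0.62481^(1/-0.1332) = 0.62481^(-7.508) = 34.152, so t = 94.152.
T = 100·t = 9415 K → 9400 K to the nearest 200 K.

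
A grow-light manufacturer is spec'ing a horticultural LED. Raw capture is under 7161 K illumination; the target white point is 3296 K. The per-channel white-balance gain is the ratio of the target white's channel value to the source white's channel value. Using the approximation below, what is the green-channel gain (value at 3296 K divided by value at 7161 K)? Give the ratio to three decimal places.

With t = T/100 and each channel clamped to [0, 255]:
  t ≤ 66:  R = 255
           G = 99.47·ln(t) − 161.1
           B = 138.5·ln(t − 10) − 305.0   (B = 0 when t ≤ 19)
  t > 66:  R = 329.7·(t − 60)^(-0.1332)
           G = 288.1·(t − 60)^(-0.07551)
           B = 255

At 7161 K (t = 71.61):
  G = 288.1·(71.61 − 60)^(-0.07551) = 288.1·11.61^(-0.07551) = 288.1·0.83099 = 239.408.
At 3296 K (t = 32.96):
  G = 99.47·ln 32.96 − 161.1 = 99.47·3.4953 − 161.1 = 186.577.
Gain = 186.577 / 239.408 = 0.7793 → 0.779.

0.779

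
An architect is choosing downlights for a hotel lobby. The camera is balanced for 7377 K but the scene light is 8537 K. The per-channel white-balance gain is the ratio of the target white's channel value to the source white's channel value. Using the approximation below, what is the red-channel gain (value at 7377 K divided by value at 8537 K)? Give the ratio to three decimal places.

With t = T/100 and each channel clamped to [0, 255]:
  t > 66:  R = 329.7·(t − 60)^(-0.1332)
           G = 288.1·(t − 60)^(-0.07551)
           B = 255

1.085

At 8537 K (t = 85.37):
  R = 329.7·(85.37 − 60)^(-0.1332) = 329.7·25.37^(-0.1332) = 329.7·0.65005 = 214.320.
At 7377 K (t = 73.77):
  R = 329.7·(73.77 − 60)^(-0.1332) = 329.7·13.77^(-0.1332) = 329.7·0.70517 = 232.495.
Gain = 232.495 / 214.320 = 1.0848 → 1.085.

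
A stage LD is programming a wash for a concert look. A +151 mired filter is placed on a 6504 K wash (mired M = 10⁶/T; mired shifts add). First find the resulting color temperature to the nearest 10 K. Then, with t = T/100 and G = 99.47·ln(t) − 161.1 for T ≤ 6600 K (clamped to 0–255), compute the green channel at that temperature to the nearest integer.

M_in = 10⁶/6504 = 153.75; M_out = 153.75 + (+151) = 304.75.
T_out = 10⁶/304.75 = 3281.4 K → 3280 K; t = 32.8.
G = 99.47·ln 32.8 − 161.1 = 99.47·3.4904 − 161.1 = 186.093.
Rounded: 186.

186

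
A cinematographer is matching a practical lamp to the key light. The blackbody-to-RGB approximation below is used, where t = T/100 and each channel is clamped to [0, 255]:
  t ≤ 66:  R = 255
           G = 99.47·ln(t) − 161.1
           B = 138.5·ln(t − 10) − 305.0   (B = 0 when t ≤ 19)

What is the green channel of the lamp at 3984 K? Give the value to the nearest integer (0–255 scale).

t = 3984/100 = 39.84; the t ≤ 66 branch applies.
G = 99.47·ln 39.84 − 161.1 = 99.47·3.6849 − 161.1 = 205.434.
Rounded: 205.

205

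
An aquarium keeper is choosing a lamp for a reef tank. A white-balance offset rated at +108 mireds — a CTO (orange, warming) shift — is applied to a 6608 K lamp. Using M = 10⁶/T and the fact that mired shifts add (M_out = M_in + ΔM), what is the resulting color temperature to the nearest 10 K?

3860 K

M_in = 10⁶/6608 = 151.33 mireds.
M_out = 151.33 + (+108) = 259.33 mireds.
T_out = 10⁶/259.33 = 3856.1 K → 3860 K.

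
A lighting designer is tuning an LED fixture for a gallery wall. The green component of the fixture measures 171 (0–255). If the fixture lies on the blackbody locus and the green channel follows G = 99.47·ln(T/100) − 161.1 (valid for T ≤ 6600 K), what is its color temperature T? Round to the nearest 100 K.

ln t = (171 + 161.1) / 99.47 = 3.3387.
t = e^3.3387 = 28.182.
T = 100·t = 2818 K → 2800 K to the nearest 100 K.

2800 K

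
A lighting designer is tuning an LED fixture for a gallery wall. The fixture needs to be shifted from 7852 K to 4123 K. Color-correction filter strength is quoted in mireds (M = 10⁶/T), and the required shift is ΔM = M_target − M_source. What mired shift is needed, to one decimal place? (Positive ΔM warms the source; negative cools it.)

M_source = 10⁶/7852 = 127.356; M_target = 10⁶/4123 = 242.542.
ΔM = 242.542 − 127.356 = 115.186 → +115.2 mireds, a warming shift.

+115.2 mireds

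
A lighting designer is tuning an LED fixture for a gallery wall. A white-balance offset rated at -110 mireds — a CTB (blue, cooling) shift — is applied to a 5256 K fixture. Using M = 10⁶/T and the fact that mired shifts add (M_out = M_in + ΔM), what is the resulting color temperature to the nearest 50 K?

12450 K

M_in = 10⁶/5256 = 190.26 mireds.
M_out = 190.26 + (-110) = 80.26 mireds.
T_out = 10⁶/80.26 = 12459.7 K → 12450 K.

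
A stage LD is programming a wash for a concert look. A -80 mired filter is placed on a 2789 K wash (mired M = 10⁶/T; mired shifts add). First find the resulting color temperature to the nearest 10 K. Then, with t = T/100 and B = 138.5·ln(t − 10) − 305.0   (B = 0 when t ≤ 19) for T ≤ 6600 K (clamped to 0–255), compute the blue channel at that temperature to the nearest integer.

M_in = 10⁶/2789 = 358.55; M_out = 358.55 + (-80) = 278.55.
T_out = 10⁶/278.55 = 3590.0 K → 3590 K; t = 35.9.
B = 138.5·ln(35.9 − 10) − 305.0 = 138.5·ln 25.9 − 305.0 = 138.5·3.2542 − 305.0 = 145.713.
Rounded: 146.

146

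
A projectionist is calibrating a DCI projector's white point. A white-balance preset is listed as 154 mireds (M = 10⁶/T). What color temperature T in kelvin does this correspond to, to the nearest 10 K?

6490 K

T = 10⁶ / 154 = 6493.51 K → 6490 K.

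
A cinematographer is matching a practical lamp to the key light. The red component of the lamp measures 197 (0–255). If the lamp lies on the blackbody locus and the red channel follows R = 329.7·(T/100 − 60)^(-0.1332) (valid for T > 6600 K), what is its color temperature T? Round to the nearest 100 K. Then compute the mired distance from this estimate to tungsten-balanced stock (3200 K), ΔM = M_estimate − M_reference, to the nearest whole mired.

-220 mireds

(t − 60)^(-0.1332) = 197/329.7 = 0.59751.
t − 60 = 0.59751^(1/-0.1332) = 0.59751^(-7.508) = 47.761, so t = 107.761.
T = 100·t = 10776 K → 10800 K to the nearest 100 K.
M_estimate = 10⁶/10800 = 92.59; M_reference = 10⁶/3200 = 312.50.
ΔM = 92.59 − 312.50 = -219.91 → -220 mireds.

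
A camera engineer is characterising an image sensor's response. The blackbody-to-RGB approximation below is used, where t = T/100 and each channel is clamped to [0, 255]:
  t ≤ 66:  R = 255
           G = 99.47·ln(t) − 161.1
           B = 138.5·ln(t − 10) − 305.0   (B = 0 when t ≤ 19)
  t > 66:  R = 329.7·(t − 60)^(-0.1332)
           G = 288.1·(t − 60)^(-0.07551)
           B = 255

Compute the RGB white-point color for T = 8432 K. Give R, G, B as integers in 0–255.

t = 8432/100 = 84.32; the t > 66 branch applies.
R = 329.7·(84.32 − 60)^(-0.1332) = 329.7·24.32^(-0.1332) = 329.7·0.65372 = 215.530.
G = 288.1·(84.32 − 60)^(-0.07551) = 288.1·24.32^(-0.07551) = 288.1·0.78586 = 226.407.
B = 255 by definition for t > 66.
Rounded: (216, 226, 255).

R=216, G=226, B=255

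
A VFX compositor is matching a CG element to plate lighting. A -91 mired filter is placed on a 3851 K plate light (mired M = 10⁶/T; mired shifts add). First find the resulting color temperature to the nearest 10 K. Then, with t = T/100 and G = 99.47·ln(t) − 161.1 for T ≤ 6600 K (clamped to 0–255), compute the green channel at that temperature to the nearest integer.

M_in = 10⁶/3851 = 259.67; M_out = 259.67 + (-91) = 168.67.
T_out = 10⁶/168.67 = 5928.6 K → 5930 K; t = 59.3.
G = 99.47·ln 59.3 − 161.1 = 99.47·4.0826 − 161.1 = 244.997.
Rounded: 245.

245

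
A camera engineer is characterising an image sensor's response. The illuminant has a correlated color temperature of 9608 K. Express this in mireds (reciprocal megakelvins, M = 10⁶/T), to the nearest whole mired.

104 mireds

M = 10⁶ / 9608 = 104.080 → 104 mireds.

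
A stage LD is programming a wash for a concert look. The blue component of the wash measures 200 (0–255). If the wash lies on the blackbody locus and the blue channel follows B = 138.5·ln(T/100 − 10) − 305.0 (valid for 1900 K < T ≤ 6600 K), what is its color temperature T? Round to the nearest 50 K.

4850 K

ln(t − 10) = (200 + 305.0) / 138.5 = 3.6462.
t − 10 = e^3.6462 = 38.329, so t = 48.329.
T = 100·t = 4833 K → 4850 K to the nearest 50 K.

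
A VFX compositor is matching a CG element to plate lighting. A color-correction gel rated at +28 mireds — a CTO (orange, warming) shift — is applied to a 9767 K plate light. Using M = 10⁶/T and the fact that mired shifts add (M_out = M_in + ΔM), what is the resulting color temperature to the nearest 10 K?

M_in = 10⁶/9767 = 102.39 mireds.
M_out = 102.39 + (+28) = 130.39 mireds.
T_out = 10⁶/130.39 = 7669.6 K → 7670 K.

7670 K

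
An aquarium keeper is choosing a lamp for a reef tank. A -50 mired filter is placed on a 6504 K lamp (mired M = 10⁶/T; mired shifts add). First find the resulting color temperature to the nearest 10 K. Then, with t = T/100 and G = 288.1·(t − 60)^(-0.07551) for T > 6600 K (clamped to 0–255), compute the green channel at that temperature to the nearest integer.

M_in = 10⁶/6504 = 153.75; M_out = 153.75 + (-50) = 103.75.
T_out = 10⁶/103.75 = 9638.4 K → 9640 K; t = 96.4.
G = 288.1·(96.4 − 60)^(-0.07551) = 288.1·36.4^(-0.07551) = 288.1·0.76229 = 219.616.
Rounded: 220.

220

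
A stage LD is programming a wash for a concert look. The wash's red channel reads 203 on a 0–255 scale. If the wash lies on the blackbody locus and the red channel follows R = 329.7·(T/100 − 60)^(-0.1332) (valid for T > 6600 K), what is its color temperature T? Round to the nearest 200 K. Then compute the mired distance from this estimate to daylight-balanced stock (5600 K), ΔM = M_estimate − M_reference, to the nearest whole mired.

(t − 60)^(-0.1332) = 203/329.7 = 0.61571.
t − 60 = 0.61571^(1/-0.1332) = 0.61571^(-7.508) = 38.129, so t = 98.129.
T = 100·t = 9813 K → 9800 K to the nearest 200 K.
M_estimate = 10⁶/9800 = 102.04; M_reference = 10⁶/5600 = 178.57.
ΔM = 102.04 − 178.57 = -76.53 → -77 mireds.

-77 mireds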